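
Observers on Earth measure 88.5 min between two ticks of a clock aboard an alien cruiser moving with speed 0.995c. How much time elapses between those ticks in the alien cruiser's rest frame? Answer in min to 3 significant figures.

γ = 1/√(1 − 0.995²) = 10.013
Proper time: τ₀ = Δt/γ = 88.5/10.013 = 8.84 min

τ₀ ≈ 8.84 min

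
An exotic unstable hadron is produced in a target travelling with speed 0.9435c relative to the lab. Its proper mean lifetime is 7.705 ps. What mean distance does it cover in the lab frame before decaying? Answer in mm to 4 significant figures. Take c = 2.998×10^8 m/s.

d ≈ 6.577 mm

γ = 1/√(1 − 0.9435²) = 3.01775
Dilated lifetime: Δt = γτ₀ = 3.01775 × 7.705 ps = 23.2518 ps
d = vΔt = 0.9435c × 23.2518 ps = 2.82861×10^8 m/s × 2.32518×10^-11 s = 6.577 mm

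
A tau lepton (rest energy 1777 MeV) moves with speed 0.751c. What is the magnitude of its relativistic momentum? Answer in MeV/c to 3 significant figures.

γ = 1/√(1 − 0.751²) = 1.5145
p = γβm₀c = 1.5145 × 0.751 × 1777 MeV/c = 2020 MeV/c

p ≈ 2020 MeV/c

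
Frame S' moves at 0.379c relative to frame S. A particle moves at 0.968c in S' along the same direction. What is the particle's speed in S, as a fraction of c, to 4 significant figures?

u ≈ 0.9855c

Relativistic velocity addition: u = (u' + v)/(1 + u'v/c²)
= (0.968 + 0.379)/(1 + 0.968×0.379) = 1.347/1.36687 = 0.9855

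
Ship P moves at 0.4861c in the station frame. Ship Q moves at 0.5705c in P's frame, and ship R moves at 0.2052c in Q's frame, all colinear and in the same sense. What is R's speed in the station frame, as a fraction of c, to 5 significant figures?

u ≈ 0.88259c

Compose boost 2: (0.5705 + 0.4861)/(1 + 0.5705×0.4861) = 1.0566/1.277320 = 0.8272007
Compose boost 3: (0.2052 + 0.8272007)/(1 + 0.2052×0.8272007) = 1.032401/1.169742 = 0.88259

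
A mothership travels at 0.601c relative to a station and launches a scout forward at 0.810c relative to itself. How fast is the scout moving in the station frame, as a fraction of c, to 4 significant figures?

u ≈ 0.9490c

Compose boost 2: (0.810 + 0.601)/(1 + 0.810×0.601) = 1.411/1.48681 = 0.9490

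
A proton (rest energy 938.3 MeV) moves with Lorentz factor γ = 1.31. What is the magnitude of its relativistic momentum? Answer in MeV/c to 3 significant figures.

p ≈ 794 MeV/c

β = √(1 − 1/γ²) = √(1 − 1/1.31²) = 0.64597
p = γβm₀c = 1.31 × 0.64597 × 938.3 MeV/c = 794 MeV/c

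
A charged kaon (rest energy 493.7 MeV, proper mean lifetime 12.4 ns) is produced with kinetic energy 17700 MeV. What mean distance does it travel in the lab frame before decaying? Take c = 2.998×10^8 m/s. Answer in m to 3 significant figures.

d ≈ 137 m

γ = 1 + K/(m₀c²) = 1 + 17700/493.7 = 36.852
β = √(1 − 1/γ²) = 0.99963
Dilated lifetime: γτ₀ = 36.852 × 12.4 ns = 456.96 ns
d = βc·γτ₀ = 0.99963 × (2.998×10^8 m/s) × 4.5696×10^-7 s = 137 m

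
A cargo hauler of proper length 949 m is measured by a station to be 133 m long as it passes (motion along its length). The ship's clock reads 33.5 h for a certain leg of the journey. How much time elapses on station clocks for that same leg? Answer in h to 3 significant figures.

Δt ≈ 239 h

Length contraction ⇒ γ = L₀/L = 949/133 = 7.1353
Time dilation: Δt = γτ₀ = 7.1353 × 33.5 h = 239 h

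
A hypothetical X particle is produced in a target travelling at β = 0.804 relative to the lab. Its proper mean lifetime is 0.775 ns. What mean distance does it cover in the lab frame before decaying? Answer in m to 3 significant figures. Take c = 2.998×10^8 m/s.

γ = 1/√(1 − 0.804²) = 1.6817
Dilated lifetime: Δt = γτ₀ = 1.6817 × 0.775 ns = 1.3033 ns
d = vΔt = 0.804c × 1.3033 ns = 2.4104×10^8 m/s × 1.3033×10^-9 s = 0.314 m

d ≈ 0.314 m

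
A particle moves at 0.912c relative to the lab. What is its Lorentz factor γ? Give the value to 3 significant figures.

γ ≈ 2.44

γ = 1/√(1 − β²) = 1/√(1 − 0.912²) = 1/√(0.16826) = 2.44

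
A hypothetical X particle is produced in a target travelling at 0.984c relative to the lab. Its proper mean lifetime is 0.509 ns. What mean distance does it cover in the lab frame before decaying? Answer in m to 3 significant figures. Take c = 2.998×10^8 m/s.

d ≈ 0.843 m

γ = 1/√(1 − 0.984²) = 5.6127
Dilated lifetime: Δt = γτ₀ = 5.6127 × 0.509 ns = 2.8568 ns
d = vΔt = 0.984c × 2.8568 ns = 2.9500×10^8 m/s × 2.8568×10^-9 s = 0.843 m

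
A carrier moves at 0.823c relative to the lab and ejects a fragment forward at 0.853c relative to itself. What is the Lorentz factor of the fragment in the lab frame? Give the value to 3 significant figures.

γ ≈ 5.74

u_lab = (0.853 + 0.823)/(1 + 0.853×0.823) = 1.676/1.70202 = 0.984713
γ = 1/√(1 − 0.984713²) = 5.74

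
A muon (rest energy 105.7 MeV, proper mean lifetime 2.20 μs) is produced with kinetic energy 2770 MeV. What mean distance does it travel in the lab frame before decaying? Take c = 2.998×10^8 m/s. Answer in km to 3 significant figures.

d ≈ 17.9 km

γ = 1 + K/(m₀c²) = 1 + 2770/105.7 = 27.206
β = √(1 − 1/γ²) = 0.99932
Dilated lifetime: γτ₀ = 27.206 × 2.20 μs = 59.854 μs
d = βc·γτ₀ = 0.99932 × (2.998×10^8 m/s) × 5.9854×10^-5 s = 17.9 km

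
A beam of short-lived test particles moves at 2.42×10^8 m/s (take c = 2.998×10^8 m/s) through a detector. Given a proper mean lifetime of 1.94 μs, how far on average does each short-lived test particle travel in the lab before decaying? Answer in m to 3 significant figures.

β = v/c = 2.42×10^8 / 2.998×10^8 = 0.80720
γ = 1/√(1 − 0.80720²) = 1.6941
Dilated lifetime: Δt = γτ₀ = 1.6941 × 1.94 μs = 3.2866 μs
d = vΔt = 0.80720c × 3.2866 μs = 2.4200×10^8 m/s × 3.2866×10^-6 s = 795 m

d ≈ 795 m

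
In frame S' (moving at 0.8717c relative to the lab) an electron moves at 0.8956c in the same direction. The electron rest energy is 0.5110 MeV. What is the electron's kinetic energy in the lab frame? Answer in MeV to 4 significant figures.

u_lab = (0.8956 + 0.8717)/(1 + 0.8956×0.8717) = 0.9924779
γ = 1/√(1 − 0.9924779²) = 8.16835
K = (γ − 1)m₀c² = (8.16835 − 1) × 0.5110 = 7.16835 × 0.5110 = 3.663 MeV

K ≈ 3.663 MeV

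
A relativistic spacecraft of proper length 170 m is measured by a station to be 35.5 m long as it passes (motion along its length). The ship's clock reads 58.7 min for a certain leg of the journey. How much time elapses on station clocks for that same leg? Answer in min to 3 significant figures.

Δt ≈ 281 min

Length contraction ⇒ γ = L₀/L = 170/35.5 = 4.7887
Time dilation: Δt = γτ₀ = 4.7887 × 58.7 min = 281 min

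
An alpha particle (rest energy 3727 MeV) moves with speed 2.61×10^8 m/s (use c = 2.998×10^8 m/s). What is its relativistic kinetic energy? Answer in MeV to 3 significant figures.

β = v/c = 2.61×10^8 / 2.998×10^8 = 0.87058
γ = 1/√(1 − 0.87058²) = 2.0324
K = (γ − 1)m₀c² = (2.0324 − 1) × 3727 MeV = 1.0324 × 3727 MeV = 3850 MeV

K ≈ 3850 MeV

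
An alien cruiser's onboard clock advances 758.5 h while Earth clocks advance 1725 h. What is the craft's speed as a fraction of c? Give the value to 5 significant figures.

γ = Δt/τ₀ = 1725/758.5 = 2.274225
β = √(1 − 1/γ²) = √(1 − 1/2.274225²) = 0.89814

β ≈ 0.89814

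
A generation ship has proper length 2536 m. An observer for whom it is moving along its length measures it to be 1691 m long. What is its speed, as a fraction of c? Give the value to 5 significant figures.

β ≈ 0.74524

γ = L₀/L = 2536/1691 = 1.499704
β = √(1 − 1/γ²) = 0.74524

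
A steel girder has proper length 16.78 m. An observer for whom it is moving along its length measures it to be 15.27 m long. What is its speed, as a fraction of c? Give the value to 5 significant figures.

β ≈ 0.41458

γ = L₀/L = 16.78/15.27 = 1.098887
β = √(1 − 1/γ²) = 0.41458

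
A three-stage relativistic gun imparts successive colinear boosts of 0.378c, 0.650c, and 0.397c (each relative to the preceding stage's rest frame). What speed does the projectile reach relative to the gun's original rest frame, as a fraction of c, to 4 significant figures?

Compose boost 2: (0.650 + 0.378)/(1 + 0.650×0.378) = 1.028/1.24570 = 0.825239
Compose boost 3: (0.397 + 0.825239)/(1 + 0.397×0.825239) = 1.22224/1.32762 = 0.9206

u ≈ 0.9206c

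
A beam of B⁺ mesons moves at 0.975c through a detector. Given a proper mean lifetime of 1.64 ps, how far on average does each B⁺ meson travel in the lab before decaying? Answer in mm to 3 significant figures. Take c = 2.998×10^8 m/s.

d ≈ 2.16 mm

γ = 1/√(1 − 0.975²) = 4.5004
Dilated lifetime: Δt = γτ₀ = 4.5004 × 1.64 ps = 7.3806 ps
d = vΔt = 0.975c × 7.3806 ps = 2.9230×10^8 m/s × 7.3806×10^-12 s = 2.16 mm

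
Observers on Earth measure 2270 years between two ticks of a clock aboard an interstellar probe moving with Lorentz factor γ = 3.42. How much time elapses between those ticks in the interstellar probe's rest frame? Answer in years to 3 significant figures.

γ = 3.42 (given)
Proper time: τ₀ = Δt/γ = 2270/3.42 = 664 years

τ₀ ≈ 664 years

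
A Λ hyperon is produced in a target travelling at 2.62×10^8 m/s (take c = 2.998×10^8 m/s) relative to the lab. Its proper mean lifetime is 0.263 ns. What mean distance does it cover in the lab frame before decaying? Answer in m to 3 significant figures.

d ≈ 0.142 m

β = v/c = 2.62×10^8 / 2.998×10^8 = 0.87392
γ = 1/√(1 − 0.87392²) = 2.0573
Dilated lifetime: Δt = γτ₀ = 2.0573 × 0.263 ns = 0.54107 ns
d = vΔt = 0.87392c × 0.54107 ns = 2.6200×10^8 m/s × 5.4107×10^-10 s = 0.142 m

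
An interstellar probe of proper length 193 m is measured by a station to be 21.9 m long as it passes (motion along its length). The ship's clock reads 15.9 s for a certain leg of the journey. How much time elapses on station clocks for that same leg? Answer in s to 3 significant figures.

Δt ≈ 140 s

Length contraction ⇒ γ = L₀/L = 193/21.9 = 8.8128
Time dilation: Δt = γτ₀ = 8.8128 × 15.9 s = 140 s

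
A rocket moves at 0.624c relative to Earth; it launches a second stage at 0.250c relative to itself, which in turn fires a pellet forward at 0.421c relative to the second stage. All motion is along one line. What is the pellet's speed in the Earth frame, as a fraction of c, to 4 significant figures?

u ≈ 0.8929c

Compose boost 2: (0.250 + 0.624)/(1 + 0.250×0.624) = 0.8740/1.15600 = 0.756055
Compose boost 3: (0.421 + 0.756055)/(1 + 0.421×0.756055) = 1.17706/1.31830 = 0.8929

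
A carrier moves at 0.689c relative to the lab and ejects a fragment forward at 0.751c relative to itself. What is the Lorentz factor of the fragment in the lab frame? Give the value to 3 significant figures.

γ ≈ 3.17

u_lab = (0.751 + 0.689)/(1 + 0.751×0.689) = 1.440/1.51744 = 0.948967
γ = 1/√(1 − 0.948967²) = 3.17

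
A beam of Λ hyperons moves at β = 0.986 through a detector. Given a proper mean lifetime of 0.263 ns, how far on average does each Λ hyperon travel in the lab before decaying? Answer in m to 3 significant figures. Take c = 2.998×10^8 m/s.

γ = 1/√(1 − 0.986²) = 5.9972
Dilated lifetime: Δt = γτ₀ = 5.9972 × 0.263 ns = 1.5773 ns
d = vΔt = 0.986c × 1.5773 ns = 2.9560×10^8 m/s × 1.5773×10^-9 s = 0.466 m

d ≈ 0.466 m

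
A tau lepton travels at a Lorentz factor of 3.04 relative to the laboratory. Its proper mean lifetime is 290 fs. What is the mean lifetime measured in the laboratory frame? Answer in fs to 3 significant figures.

γ = 3.04 (given)
Time dilation: Δt = γτ₀ = 3.04 × 290 fs = 882 fs

Δt ≈ 882 fs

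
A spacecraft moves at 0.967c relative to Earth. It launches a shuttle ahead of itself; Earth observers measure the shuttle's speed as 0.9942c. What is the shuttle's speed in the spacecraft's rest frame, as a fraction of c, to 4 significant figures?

u' ≈ 0.7045c

Inverse velocity addition: u' = (u − v)/(1 − uv/c²)
= (0.9942 − 0.967)/(1 − 0.9942×0.967) = 0.02720/0.0386086 = 0.7045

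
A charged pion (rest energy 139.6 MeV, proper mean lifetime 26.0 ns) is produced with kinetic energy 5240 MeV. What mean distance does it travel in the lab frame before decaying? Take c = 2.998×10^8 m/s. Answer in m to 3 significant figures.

d ≈ 300 m

γ = 1 + K/(m₀c²) = 1 + 5240/139.6 = 38.536
β = √(1 − 1/γ²) = 0.99966
Dilated lifetime: γτ₀ = 38.536 × 26.0 ns = 1001.9 ns
d = βc·γτ₀ = 0.99966 × (2.998×10^8 m/s) × 1.0019×10^-6 s = 300 m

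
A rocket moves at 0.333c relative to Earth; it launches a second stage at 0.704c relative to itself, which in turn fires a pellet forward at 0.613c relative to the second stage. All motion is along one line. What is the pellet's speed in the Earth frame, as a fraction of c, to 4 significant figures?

u ≈ 0.9591c

Compose boost 2: (0.704 + 0.333)/(1 + 0.704×0.333) = 1.037/1.23443 = 0.840062
Compose boost 3: (0.613 + 0.840062)/(1 + 0.613×0.840062) = 1.45306/1.51496 = 0.9591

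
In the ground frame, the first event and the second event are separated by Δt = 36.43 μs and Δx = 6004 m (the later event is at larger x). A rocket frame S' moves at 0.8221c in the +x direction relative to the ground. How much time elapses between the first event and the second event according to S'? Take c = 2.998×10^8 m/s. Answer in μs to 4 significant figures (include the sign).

Δt' ≈ 35.07 μs

γ = 1/√(1 − 0.8221²) = 1.75641
Δt' = γ(Δt − vΔx/c²) = 1.75641 × (36.43 μs − 0.8221×6004 m / (2.998×10^8 m/s))
= 1.75641 × (19.9661 μs) = 35.07 μs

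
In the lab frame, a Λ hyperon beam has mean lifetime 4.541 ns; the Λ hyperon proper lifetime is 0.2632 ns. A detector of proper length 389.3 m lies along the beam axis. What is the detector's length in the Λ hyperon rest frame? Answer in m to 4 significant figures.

L ≈ 22.56 m

Time dilation ⇒ γ = Δt/τ₀ = 4.541/0.2632 = 17.2530
Length contraction: L = L₀/γ = 389.3/17.2530 = 22.56 m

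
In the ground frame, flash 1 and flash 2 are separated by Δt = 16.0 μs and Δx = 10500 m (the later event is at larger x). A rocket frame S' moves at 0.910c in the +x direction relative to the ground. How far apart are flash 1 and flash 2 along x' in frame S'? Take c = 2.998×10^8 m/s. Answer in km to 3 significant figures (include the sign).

γ = 1/√(1 − 0.910²) = 2.4119
Δx' = γ(Δx − vΔt) = 2.4119 × (10500 m − 0.910×(2.998×10^8 m/s)×16.0×10^-6 s)
= 2.4119 × (6134.9 m) = 14.8 km

Δx' ≈ 14.8 km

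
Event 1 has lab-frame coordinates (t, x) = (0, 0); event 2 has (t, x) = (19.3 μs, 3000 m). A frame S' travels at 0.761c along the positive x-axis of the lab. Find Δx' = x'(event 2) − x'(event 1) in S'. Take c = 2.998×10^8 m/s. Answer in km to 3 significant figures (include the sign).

γ = 1/√(1 − 0.761²) = 1.5414
Δx' = γ(Δx − vΔt) = 1.5414 × (3000 m − 0.761×(2.998×10^8 m/s)×19.3×10^-6 s)
= 1.5414 × (-1403.3 m) = -2.16 km

Δx' ≈ -2.16 km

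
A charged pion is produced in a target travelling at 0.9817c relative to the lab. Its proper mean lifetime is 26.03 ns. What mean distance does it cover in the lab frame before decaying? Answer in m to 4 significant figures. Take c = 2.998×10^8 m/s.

d ≈ 40.23 m

γ = 1/√(1 − 0.9817²) = 5.25116
Dilated lifetime: Δt = γτ₀ = 5.25116 × 26.03 ns = 136.688 ns
d = vΔt = 0.9817c × 136.688 ns = 2.94314×10^8 m/s × 1.36688×10^-7 s = 40.23 m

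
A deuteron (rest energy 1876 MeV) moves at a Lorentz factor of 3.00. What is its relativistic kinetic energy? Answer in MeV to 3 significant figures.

K ≈ 3750 MeV

γ = 3.00 (given)
K = (γ − 1)m₀c² = (3.00 − 1) × 1876 MeV = 2.0000 × 1876 MeV = 3750 MeV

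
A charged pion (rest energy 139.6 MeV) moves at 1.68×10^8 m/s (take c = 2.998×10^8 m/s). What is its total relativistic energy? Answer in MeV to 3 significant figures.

E ≈ 169 MeV

β = v/c = 1.68×10^8 / 2.998×10^8 = 0.56037
γ = 1/√(1 − 0.56037²) = 1.2074
E = γm₀c² = 1.2074 × 139.6 MeV = 169 MeV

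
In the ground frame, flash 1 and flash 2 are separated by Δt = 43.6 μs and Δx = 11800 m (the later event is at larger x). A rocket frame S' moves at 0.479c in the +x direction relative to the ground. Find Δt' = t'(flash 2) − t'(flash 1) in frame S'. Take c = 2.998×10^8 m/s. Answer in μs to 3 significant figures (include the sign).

γ = 1/√(1 − 0.479²) = 1.1392
Δt' = γ(Δt − vΔx/c²) = 1.1392 × (43.6 μs − 0.479×11800 m / (2.998×10^8 m/s))
= 1.1392 × (24.747 μs) = 28.2 μs

Δt' ≈ 28.2 μs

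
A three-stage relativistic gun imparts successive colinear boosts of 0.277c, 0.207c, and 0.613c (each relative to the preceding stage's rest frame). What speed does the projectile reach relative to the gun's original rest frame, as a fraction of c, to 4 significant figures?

u ≈ 0.8361c

Compose boost 2: (0.207 + 0.277)/(1 + 0.207×0.277) = 0.4840/1.05734 = 0.457753
Compose boost 3: (0.613 + 0.457753)/(1 + 0.613×0.457753) = 1.07075/1.28060 = 0.8361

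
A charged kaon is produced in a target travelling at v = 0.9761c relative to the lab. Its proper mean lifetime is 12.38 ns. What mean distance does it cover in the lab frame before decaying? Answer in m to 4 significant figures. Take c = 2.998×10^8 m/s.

γ = 1/√(1 − 0.9761²) = 4.60147
Dilated lifetime: Δt = γτ₀ = 4.60147 × 12.38 ns = 56.9662 ns
d = vΔt = 0.9761c × 56.9662 ns = 2.92635×10^8 m/s × 5.69662×10^-8 s = 16.67 m

d ≈ 16.67 m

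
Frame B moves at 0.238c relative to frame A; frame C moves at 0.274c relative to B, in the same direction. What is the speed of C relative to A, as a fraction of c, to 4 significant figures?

u ≈ 0.4807c

Compose boost 2: (0.274 + 0.238)/(1 + 0.274×0.238) = 0.5120/1.06521 = 0.4807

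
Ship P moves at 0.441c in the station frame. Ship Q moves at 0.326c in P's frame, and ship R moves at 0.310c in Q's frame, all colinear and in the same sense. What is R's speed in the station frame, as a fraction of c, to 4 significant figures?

Compose boost 2: (0.326 + 0.441)/(1 + 0.326×0.441) = 0.7670/1.14377 = 0.670592
Compose boost 3: (0.310 + 0.670592)/(1 + 0.310×0.670592) = 0.980592/1.20788 = 0.8118

u ≈ 0.8118c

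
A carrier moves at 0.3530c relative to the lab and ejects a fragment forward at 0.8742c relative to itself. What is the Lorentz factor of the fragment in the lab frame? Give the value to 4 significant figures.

γ ≈ 2.880

u_lab = (0.8742 + 0.3530)/(1 + 0.8742×0.3530) = 1.2272/1.308593 = 0.9378014
γ = 1/√(1 − 0.9378014²) = 2.880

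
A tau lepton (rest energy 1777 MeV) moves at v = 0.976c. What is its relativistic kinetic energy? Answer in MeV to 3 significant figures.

γ = 1/√(1 − 0.976²) = 4.5920
K = (γ − 1)m₀c² = (4.5920 − 1) × 1777 MeV = 3.5920 × 1777 MeV = 6380 MeV

K ≈ 6380 MeV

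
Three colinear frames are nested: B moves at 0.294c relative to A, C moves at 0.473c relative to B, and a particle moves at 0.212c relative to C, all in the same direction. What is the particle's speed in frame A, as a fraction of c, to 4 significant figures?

Compose boost 2: (0.473 + 0.294)/(1 + 0.473×0.294) = 0.7670/1.13906 = 0.673361
Compose boost 3: (0.212 + 0.673361)/(1 + 0.212×0.673361) = 0.885361/1.14275 = 0.7748

u ≈ 0.7748c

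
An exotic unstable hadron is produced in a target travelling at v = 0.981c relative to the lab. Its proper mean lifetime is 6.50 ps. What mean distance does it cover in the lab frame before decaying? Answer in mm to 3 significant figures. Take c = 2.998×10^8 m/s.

d ≈ 9.85 mm

γ = 1/√(1 − 0.981²) = 5.1544
Dilated lifetime: Δt = γτ₀ = 5.1544 × 6.50 ps = 33.504 ps
d = vΔt = 0.981c × 33.504 ps = 2.9410×10^8 m/s × 3.3504×10^-11 s = 9.85 mm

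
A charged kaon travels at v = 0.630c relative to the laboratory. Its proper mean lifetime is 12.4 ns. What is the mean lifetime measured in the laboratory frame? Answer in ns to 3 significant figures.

Δt ≈ 16.0 ns

γ = 1/√(1 − 0.630²) = 1.2877
Time dilation: Δt = γτ₀ = 1.2877 × 12.4 ns = 16.0 ns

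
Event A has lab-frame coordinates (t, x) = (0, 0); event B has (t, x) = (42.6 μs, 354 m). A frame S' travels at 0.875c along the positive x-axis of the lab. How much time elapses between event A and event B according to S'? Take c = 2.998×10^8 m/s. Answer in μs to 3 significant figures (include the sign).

Δt' ≈ 85.9 μs

γ = 1/√(1 − 0.875²) = 2.0656
Δt' = γ(Δt − vΔx/c²) = 2.0656 × (42.6 μs − 0.875×354 m / (2.998×10^8 m/s))
= 2.0656 × (41.567 μs) = 85.9 μs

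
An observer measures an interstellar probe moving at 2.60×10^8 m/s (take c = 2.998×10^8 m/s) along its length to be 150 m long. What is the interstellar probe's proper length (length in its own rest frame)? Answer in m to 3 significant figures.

β = v/c = 2.60×10^8 / 2.998×10^8 = 0.86724
γ = 1/√(1 − 0.86724²) = 2.0085
L₀ = γL = 2.0085 × 150 = 301 m

L₀ ≈ 301 m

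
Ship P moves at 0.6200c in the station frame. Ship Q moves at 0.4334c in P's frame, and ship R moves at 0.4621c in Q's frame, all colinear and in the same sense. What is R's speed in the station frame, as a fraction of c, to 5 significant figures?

u ≈ 0.93403c

Compose boost 2: (0.4334 + 0.6200)/(1 + 0.4334×0.6200) = 1.0534/1.268708 = 0.8302935
Compose boost 3: (0.4621 + 0.8302935)/(1 + 0.4621×0.8302935) = 1.292393/1.383679 = 0.93403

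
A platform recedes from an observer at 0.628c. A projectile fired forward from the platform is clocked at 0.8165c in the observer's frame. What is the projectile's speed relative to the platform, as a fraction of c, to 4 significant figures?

Inverse velocity addition: u' = (u − v)/(1 − uv/c²)
= (0.8165 − 0.628)/(1 − 0.8165×0.628) = 0.1885/0.487238 = 0.3869

u' ≈ 0.3869c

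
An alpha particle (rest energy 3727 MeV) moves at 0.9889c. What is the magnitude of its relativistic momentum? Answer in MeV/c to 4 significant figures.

p ≈ 24810 MeV/c

γ = 1/√(1 − 0.9889²) = 6.73026
p = γβm₀c = 6.73026 × 0.9889 × 3727 MeV/c = 24810 MeV/c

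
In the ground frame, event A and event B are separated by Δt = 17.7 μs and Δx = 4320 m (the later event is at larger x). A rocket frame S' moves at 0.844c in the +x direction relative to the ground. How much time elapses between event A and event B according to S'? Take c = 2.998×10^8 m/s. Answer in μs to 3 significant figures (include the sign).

Δt' ≈ 10.3 μs

γ = 1/√(1 − 0.844²) = 1.8645
Δt' = γ(Δt − vΔx/c²) = 1.8645 × (17.7 μs − 0.844×4320 m / (2.998×10^8 m/s))
= 1.8645 × (5.5383 μs) = 10.3 μs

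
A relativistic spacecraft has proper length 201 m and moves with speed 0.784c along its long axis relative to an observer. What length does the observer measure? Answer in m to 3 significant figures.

L ≈ 125 m

γ = 1/√(1 − 0.784²) = 1.6109
Length contraction: L = L₀/γ = 201/1.6109 = 125 m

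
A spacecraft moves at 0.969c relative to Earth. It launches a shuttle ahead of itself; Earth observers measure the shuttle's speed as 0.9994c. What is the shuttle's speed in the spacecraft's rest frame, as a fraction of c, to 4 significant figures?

Inverse velocity addition: u' = (u − v)/(1 − uv/c²)
= (0.9994 − 0.969)/(1 − 0.9994×0.969) = 0.03040/0.0315814 = 0.9626

u' ≈ 0.9626c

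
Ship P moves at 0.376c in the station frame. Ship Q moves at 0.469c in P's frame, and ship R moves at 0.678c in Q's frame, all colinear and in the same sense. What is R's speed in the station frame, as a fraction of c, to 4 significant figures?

Compose boost 2: (0.469 + 0.376)/(1 + 0.469×0.376) = 0.8450/1.17634 = 0.718327
Compose boost 3: (0.678 + 0.718327)/(1 + 0.678×0.718327) = 1.39633/1.48703 = 0.9390

u ≈ 0.9390c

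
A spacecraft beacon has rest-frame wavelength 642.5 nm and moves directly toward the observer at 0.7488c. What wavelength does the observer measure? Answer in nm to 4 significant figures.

Relativistic Doppler: λ_obs = λ_src √((1−β)/(1+β))
= 642.5 × √(0.251200/1.74880) = 642.5 × 0.379000 = 243.5 nm

λ_obs ≈ 243.5 nm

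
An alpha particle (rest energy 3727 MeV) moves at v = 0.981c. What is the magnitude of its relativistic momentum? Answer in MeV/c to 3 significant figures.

p ≈ 18800 MeV/c

γ = 1/√(1 − 0.981²) = 5.1544
p = γβm₀c = 5.1544 × 0.981 × 3727 MeV/c = 18800 MeV/c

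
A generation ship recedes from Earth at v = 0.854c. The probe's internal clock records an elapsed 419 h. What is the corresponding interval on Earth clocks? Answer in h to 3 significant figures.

Δt ≈ 805 h

γ = 1/√(1 − 0.854²) = 1.9221
Time dilation: Δt = γτ₀ = 1.9221 × 419 h = 805 h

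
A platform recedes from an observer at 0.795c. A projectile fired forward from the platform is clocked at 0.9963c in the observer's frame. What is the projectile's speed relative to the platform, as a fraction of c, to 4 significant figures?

Inverse velocity addition: u' = (u − v)/(1 − uv/c²)
= (0.9963 − 0.795)/(1 − 0.9963×0.795) = 0.2013/0.207942 = 0.9681

u' ≈ 0.9681c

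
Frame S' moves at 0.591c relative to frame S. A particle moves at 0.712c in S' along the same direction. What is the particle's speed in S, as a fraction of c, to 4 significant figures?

u ≈ 0.9171c

Relativistic velocity addition: u = (u' + v)/(1 + u'v/c²)
= (0.712 + 0.591)/(1 + 0.712×0.591) = 1.303/1.42079 = 0.9171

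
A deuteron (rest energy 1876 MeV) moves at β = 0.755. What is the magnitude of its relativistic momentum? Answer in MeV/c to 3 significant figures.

γ = 1/√(1 − 0.755²) = 1.5250
p = γβm₀c = 1.5250 × 0.755 × 1876 MeV/c = 2160 MeV/c

p ≈ 2160 MeV/c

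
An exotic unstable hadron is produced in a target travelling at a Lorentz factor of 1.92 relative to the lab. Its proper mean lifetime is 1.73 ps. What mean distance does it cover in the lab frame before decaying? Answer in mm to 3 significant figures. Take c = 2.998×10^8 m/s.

β = √(1 − 1/γ²) = √(1 − 1/1.92²) = 0.85366
Dilated lifetime: Δt = γτ₀ = 1.92 × 1.73 ps = 3.3216 ps
d = vΔt = 0.85366c × 3.3216 ps = 2.5593×10^8 m/s × 3.3216×10^-12 s = 0.850 mm

d ≈ 0.850 mm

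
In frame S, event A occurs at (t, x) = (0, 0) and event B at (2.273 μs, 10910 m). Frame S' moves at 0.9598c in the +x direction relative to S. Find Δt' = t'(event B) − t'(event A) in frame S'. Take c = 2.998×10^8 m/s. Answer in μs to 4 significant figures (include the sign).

Δt' ≈ -116.3 μs

γ = 1/√(1 − 0.9598²) = 3.56272
Δt' = γ(Δt − vΔx/c²) = 3.56272 × (2.273 μs − 0.9598×10910 m / (2.998×10^8 m/s))
= 3.56272 × (-32.6550 μs) = -116.3 μs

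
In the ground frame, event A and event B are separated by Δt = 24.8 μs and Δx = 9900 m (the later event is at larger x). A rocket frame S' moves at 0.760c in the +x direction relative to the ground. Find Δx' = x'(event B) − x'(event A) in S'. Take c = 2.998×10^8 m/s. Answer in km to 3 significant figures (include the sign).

γ = 1/√(1 − 0.760²) = 1.5386
Δx' = γ(Δx − vΔt) = 1.5386 × (9900 m − 0.760×(2.998×10^8 m/s)×24.8×10^-6 s)
= 1.5386 × (4249.4 m) = 6.54 km

Δx' ≈ 6.54 km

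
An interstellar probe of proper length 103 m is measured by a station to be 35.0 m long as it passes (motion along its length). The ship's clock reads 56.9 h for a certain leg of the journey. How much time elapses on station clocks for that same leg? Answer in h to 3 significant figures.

Length contraction ⇒ γ = L₀/L = 103/35.0 = 2.9429
Time dilation: Δt = γτ₀ = 2.9429 × 56.9 h = 167 h

Δt ≈ 167 h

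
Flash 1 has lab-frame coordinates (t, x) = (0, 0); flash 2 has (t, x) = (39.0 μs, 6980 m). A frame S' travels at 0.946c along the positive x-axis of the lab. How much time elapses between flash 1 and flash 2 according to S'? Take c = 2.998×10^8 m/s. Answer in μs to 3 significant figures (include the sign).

Δt' ≈ 52.4 μs

γ = 1/√(1 − 0.946²) = 3.0848
Δt' = γ(Δt − vΔx/c²) = 3.0848 × (39.0 μs − 0.946×6980 m / (2.998×10^8 m/s))
= 3.0848 × (16.975 μs) = 52.4 μs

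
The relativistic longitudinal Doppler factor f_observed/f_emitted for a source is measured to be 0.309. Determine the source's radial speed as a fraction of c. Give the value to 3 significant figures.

f_obs/f_src = √((1−β)/(1+β)) = 0.309  ⇒  (1−β)/(1+β) = 0.095481
β = |1 − D²|/(1 + D²) = |1 − 0.095481|/(1 + 0.095481) = 0.826

β ≈ 0.826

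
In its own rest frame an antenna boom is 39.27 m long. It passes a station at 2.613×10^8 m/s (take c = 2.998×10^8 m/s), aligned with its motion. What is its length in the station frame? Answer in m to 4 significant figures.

L ≈ 19.25 m

β = v/c = 2.613×10^8 / 2.998×10^8 = 0.871581
γ = 1/√(1 − 0.871581²) = 2.03977
Length contraction: L = L₀/γ = 39.27/2.03977 = 19.25 m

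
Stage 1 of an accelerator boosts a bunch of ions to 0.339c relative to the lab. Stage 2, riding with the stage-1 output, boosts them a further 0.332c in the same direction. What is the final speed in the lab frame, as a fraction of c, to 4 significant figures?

Compose boost 2: (0.332 + 0.339)/(1 + 0.332×0.339) = 0.6710/1.11255 = 0.6031

u ≈ 0.6031c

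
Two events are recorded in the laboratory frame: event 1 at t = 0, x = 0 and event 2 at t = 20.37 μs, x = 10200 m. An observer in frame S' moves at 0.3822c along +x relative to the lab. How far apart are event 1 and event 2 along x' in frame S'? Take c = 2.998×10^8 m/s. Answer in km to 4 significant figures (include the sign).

γ = 1/√(1 − 0.3822²) = 1.08216
Δx' = γ(Δx − vΔt) = 1.08216 × (10200 m − 0.3822×(2.998×10^8 m/s)×20.37×10^-6 s)
= 1.08216 × (7865.93 m) = 8.512 km

Δx' ≈ 8.512 km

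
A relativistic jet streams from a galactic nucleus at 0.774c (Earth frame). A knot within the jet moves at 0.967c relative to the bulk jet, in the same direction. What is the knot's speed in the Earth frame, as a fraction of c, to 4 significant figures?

u ≈ 0.9957c

Relativistic velocity addition: u = (u' + v)/(1 + u'v/c²)
= (0.967 + 0.774)/(1 + 0.967×0.774) = 1.741/1.74846 = 0.9957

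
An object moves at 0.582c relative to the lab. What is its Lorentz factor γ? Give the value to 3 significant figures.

γ = 1/√(1 − β²) = 1/√(1 − 0.582²) = 1/√(0.66128) = 1.23

γ ≈ 1.23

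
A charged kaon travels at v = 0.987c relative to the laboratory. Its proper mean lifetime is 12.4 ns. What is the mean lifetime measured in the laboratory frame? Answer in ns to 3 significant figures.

Δt ≈ 77.2 ns

γ = 1/√(1 − 0.987²) = 6.2220
Time dilation: Δt = γτ₀ = 6.2220 × 12.4 ns = 77.2 ns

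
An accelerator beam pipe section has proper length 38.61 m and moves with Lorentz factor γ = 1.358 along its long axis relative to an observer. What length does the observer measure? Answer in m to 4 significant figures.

L ≈ 28.43 m

γ = 1.358 (given)
Length contraction: L = L₀/γ = 38.61/1.358 = 28.43 m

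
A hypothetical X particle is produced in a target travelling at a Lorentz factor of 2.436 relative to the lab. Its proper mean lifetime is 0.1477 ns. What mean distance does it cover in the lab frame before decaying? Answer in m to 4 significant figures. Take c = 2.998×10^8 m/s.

d ≈ 0.09836 m

β = √(1 − 1/γ²) = √(1 − 1/2.436²) = 0.911857
Dilated lifetime: Δt = γτ₀ = 2.436 × 0.1477 ns = 0.359797 ns
d = vΔt = 0.911857c × 0.359797 ns = 2.73375×10^8 m/s × 3.59797×10^-10 s = 0.09836 m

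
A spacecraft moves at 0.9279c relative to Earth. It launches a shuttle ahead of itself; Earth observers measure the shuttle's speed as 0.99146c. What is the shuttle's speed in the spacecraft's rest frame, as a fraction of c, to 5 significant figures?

u' ≈ 0.79426c

Inverse velocity addition: u' = (u − v)/(1 − uv/c²)
= (0.99146 − 0.9279)/(1 − 0.99146×0.9279) = 0.063560/0.08002427 = 0.79426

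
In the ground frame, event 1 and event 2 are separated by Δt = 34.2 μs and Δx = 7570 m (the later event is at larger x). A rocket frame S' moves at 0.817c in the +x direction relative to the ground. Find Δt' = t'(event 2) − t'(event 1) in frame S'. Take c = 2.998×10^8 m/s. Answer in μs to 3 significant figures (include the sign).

γ = 1/√(1 − 0.817²) = 1.7342
Δt' = γ(Δt − vΔx/c²) = 1.7342 × (34.2 μs − 0.817×7570 m / (2.998×10^8 m/s))
= 1.7342 × (13.571 μs) = 23.5 μs

Δt' ≈ 23.5 μs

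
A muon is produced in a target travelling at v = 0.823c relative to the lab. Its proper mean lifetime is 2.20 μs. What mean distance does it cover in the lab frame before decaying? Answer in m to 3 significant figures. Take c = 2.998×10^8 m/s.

d ≈ 956 m

γ = 1/√(1 − 0.823²) = 1.7604
Dilated lifetime: Δt = γτ₀ = 1.7604 × 2.20 μs = 3.8730 μs
d = vΔt = 0.823c × 3.8730 μs = 2.4674×10^8 m/s × 3.8730×10^-6 s = 956 m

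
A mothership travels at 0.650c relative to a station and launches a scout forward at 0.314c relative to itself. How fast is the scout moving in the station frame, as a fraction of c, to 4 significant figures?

Compose boost 2: (0.314 + 0.650)/(1 + 0.314×0.650) = 0.9640/1.20410 = 0.8006

u ≈ 0.8006c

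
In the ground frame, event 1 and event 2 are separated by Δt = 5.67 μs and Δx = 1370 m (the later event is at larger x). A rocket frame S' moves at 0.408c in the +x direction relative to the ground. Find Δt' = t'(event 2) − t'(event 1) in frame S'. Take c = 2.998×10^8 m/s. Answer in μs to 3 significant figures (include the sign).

Δt' ≈ 4.17 μs

γ = 1/√(1 − 0.408²) = 1.0953
Δt' = γ(Δt − vΔx/c²) = 1.0953 × (5.67 μs − 0.408×1370 m / (2.998×10^8 m/s))
= 1.0953 × (3.8056 μs) = 4.17 μs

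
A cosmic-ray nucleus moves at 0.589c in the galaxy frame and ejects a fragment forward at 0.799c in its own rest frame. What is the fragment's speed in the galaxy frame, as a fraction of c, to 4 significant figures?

u ≈ 0.9438c

Compose boost 2: (0.799 + 0.589)/(1 + 0.799×0.589) = 1.388/1.47061 = 0.9438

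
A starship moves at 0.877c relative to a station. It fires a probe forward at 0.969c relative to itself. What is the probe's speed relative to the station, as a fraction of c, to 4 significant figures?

u ≈ 0.9979c

Relativistic velocity addition: u = (u' + v)/(1 + u'v/c²)
= (0.969 + 0.877)/(1 + 0.969×0.877) = 1.846/1.84981 = 0.9979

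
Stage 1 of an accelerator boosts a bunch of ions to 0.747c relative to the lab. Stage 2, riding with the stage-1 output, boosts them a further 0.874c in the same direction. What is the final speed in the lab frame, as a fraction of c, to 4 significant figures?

Compose boost 2: (0.874 + 0.747)/(1 + 0.874×0.747) = 1.621/1.65288 = 0.9807

u ≈ 0.9807c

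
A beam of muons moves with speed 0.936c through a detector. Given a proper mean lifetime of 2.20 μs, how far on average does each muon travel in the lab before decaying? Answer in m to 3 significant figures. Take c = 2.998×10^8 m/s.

γ = 1/√(1 − 0.936²) = 2.8409
Dilated lifetime: Δt = γτ₀ = 2.8409 × 2.20 μs = 6.2500 μs
d = vΔt = 0.936c × 6.2500 μs = 2.8061×10^8 m/s × 6.2500×10^-6 s = 1750 m

d ≈ 1750 m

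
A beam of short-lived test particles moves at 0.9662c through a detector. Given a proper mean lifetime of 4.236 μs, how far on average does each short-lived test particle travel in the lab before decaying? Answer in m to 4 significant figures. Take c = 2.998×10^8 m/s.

γ = 1/√(1 − 0.9662²) = 3.87907
Dilated lifetime: Δt = γτ₀ = 3.87907 × 4.236 μs = 16.4317 μs
d = vΔt = 0.9662c × 16.4317 μs = 2.89667×10^8 m/s × 1.64317×10^-5 s = 4760 m

d ≈ 4760 m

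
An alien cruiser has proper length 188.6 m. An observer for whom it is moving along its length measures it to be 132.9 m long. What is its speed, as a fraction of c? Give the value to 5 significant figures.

γ = L₀/L = 188.6/132.9 = 1.419112
β = √(1 − 1/γ²) = 0.70954

β ≈ 0.70954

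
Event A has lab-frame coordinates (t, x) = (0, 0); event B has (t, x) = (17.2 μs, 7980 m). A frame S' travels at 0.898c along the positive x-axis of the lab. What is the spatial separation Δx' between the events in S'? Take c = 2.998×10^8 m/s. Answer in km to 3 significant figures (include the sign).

Δx' ≈ 7.61 km

γ = 1/√(1 − 0.898²) = 2.2728
Δx' = γ(Δx − vΔt) = 2.2728 × (7980 m − 0.898×(2.998×10^8 m/s)×17.2×10^-6 s)
= 2.2728 × (3349.4 m) = 7.61 km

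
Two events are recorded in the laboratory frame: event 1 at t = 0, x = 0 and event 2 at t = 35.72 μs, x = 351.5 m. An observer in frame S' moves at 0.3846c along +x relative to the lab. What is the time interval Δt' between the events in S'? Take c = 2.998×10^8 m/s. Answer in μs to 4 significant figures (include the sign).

γ = 1/√(1 − 0.3846²) = 1.08333
Δt' = γ(Δt − vΔx/c²) = 1.08333 × (35.72 μs − 0.3846×351.5 m / (2.998×10^8 m/s))
= 1.08333 × (35.2691 μs) = 38.21 μs

Δt' ≈ 38.21 μs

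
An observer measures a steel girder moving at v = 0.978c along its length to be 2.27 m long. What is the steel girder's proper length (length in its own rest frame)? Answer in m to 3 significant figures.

γ = 1/√(1 − 0.978²) = 4.7938
L₀ = γL = 4.7938 × 2.27 = 10.9 m

L₀ ≈ 10.9 m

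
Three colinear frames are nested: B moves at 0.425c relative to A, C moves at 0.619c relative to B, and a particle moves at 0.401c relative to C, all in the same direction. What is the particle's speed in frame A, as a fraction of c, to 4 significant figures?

u ≈ 0.9220c

Compose boost 2: (0.619 + 0.425)/(1 + 0.619×0.425) = 1.044/1.26307 = 0.826554
Compose boost 3: (0.401 + 0.826554)/(1 + 0.401×0.826554) = 1.22755/1.33145 = 0.9220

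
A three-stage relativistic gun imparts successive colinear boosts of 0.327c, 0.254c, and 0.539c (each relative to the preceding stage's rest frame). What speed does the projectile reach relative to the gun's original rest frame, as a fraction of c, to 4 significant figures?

Compose boost 2: (0.254 + 0.327)/(1 + 0.254×0.327) = 0.5810/1.08306 = 0.536444
Compose boost 3: (0.539 + 0.536444)/(1 + 0.539×0.536444) = 1.07544/1.28914 = 0.8342

u ≈ 0.8342c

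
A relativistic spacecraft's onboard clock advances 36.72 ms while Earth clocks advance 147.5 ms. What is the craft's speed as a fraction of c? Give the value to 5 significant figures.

β ≈ 0.96852

γ = Δt/τ₀ = 147.5/36.72 = 4.016885
β = √(1 − 1/γ²) = √(1 − 1/4.016885²) = 0.96852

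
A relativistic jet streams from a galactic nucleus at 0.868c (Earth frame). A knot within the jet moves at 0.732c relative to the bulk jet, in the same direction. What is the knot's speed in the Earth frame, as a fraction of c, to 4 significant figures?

u ≈ 0.9784c

Relativistic velocity addition: u = (u' + v)/(1 + u'v/c²)
= (0.732 + 0.868)/(1 + 0.732×0.868) = 1.600/1.63538 = 0.9784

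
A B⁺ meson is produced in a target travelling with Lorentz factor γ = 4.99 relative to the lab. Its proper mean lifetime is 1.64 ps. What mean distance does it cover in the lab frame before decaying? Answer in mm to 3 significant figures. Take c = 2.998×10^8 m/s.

d ≈ 2.40 mm

β = √(1 − 1/γ²) = √(1 − 1/4.99²) = 0.97971
Dilated lifetime: Δt = γτ₀ = 4.99 × 1.64 ps = 8.1836 ps
d = vΔt = 0.97971c × 8.1836 ps = 2.9372×10^8 m/s × 8.1836×10^-12 s = 2.40 mm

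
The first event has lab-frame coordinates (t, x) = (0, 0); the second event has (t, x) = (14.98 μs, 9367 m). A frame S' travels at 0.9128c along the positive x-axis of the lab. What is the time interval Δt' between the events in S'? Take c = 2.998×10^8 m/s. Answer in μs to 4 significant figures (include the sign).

γ = 1/√(1 − 0.9128²) = 2.44854
Δt' = γ(Δt − vΔx/c²) = 2.44854 × (14.98 μs − 0.9128×9367 m / (2.998×10^8 m/s))
= 2.44854 × (-13.5397 μs) = -33.15 μs

Δt' ≈ -33.15 μs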